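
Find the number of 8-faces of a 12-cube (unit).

f_8(12-cube) = (12 choose 8) · 2^4 = 7920.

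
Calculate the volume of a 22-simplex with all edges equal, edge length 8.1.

V = (8.1^22 / 22!) · √((22+1) / 2^22) ≈ 0.00020204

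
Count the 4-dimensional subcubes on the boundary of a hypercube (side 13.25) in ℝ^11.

An n-cube has C(n,k)·2^(n-k) k-faces. Here C(11,4)·2^7 = 330·128 = 42240.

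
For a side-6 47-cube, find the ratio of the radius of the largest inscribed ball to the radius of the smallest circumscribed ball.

r_in / r_out = (6/2) / (6√47/2) = 1/√47 ≈ 0.145865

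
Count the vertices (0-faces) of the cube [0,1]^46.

The 46-cube has 2^46 = 70368744177664 vertices.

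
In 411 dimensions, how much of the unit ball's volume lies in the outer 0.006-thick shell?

Shell fraction = 1 - (1-0.006)^411 ≈ 0.915705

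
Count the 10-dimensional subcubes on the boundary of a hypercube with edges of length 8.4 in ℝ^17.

An n-cube has C(n,k)·2^(n-k) k-faces. Here C(17,10)·2^7 = 19448·128 = 2489344.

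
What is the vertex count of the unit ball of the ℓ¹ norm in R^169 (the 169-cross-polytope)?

An n-cross-polytope has 2n vertices; here n = 169, giving 338.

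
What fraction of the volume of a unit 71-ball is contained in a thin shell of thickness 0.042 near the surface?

Shell fraction = 1 - (1-0.042)^71 ≈ 0.952472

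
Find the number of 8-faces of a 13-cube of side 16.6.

f_8(13-cube) = (13 choose 8) · 2^5 = 41184.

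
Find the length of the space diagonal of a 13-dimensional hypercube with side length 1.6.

The space diagonal of an n-cube of side s is s√n. Here 1.6·√13 ≈ 5.76888.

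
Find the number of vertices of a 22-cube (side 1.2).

Number of vertices = 2^22 = 4194304.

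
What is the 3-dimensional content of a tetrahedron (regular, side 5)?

Volume = (√2/12) · 5³ = 14.7314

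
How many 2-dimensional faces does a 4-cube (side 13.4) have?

Number of 2-faces = C(4,2) · 2^(4-2) = 6 · 4 = 24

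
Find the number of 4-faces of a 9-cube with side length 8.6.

Number of 4-faces = C(9,4) · 2^(9-4) = 126 · 32 = 4032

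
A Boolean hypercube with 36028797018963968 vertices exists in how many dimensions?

The n-cube has 2^n vertices, and 36028797018963968 = 2^55, so n = 55.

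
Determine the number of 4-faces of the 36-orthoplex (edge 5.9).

An n-cross-polytope has 2^(k+1)·C(n,k+1) k-faces. Here 2^5·C(36,5) = 32·376992 = 12063744.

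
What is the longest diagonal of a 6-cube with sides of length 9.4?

||(9.4,9.4,...,9.4)|| = √(6)·9.4 ≈ 23.0252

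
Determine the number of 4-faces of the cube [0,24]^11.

An n-cube has C(n,k)·2^(n-k) k-faces. Here C(11,4)·2^7 = 330·128 = 42240.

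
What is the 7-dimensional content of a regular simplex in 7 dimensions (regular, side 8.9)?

Volume = 8.9^7 · √(8/2^7) / 7! ≈ 219.401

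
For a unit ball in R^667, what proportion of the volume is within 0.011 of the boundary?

1 - (1-0.011)^667 ≈ 0.999375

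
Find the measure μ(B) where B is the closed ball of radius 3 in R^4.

V_4(3) = π^(4/2) · (3)^4 / Γ(4/2 + 1) = 81·π^2/2 ≈ 399.719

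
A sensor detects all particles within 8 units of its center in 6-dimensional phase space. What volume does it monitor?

V = 131072·π^3/3 ≈ 1.35468e+06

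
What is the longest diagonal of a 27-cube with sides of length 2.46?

||(2.46,2.46,...,2.46)|| = √(27)·2.46 ≈ 12.7825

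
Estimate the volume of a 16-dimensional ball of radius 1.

V = π^8/40320 ≈ 0.235331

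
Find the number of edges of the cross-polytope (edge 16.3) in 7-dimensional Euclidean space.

f_1(7-orthoplex) = 2^2 · (7 choose 2) = 84.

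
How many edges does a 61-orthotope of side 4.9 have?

An n-cube has n·2^(n-1) edges. With n = 61: 61·1152921504606846976 = 70328211781017665536.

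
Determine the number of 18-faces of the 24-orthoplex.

Each 18-face is the convex hull of 19 vertices, one chosen as ±e_i from each of 19 distinct axes: 2^19·C(24,19) = 22284337152.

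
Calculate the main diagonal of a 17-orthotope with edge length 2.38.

||(2.38,2.38,...,2.38)|| = √(17)·2.38 ≈ 9.81299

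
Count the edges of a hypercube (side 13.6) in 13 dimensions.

An n-cube has n·2^(n-1) edges. With n = 13: 13·4096 = 53248.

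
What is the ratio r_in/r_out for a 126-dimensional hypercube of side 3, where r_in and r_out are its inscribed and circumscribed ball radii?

r_in / r_out = (3/2) / (3√126/2) = 1/√126 ≈ 0.0890871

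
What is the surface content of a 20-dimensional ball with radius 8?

The surface area of an n-ball is 2π^(n/2) r^(n-1) / Γ(n/2). For n=20, r=8: 2251799813685248·π^10/2835 ≈ 7.43833e+16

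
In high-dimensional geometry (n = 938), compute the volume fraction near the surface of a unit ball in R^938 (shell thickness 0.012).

1 - (1-0.012)^938 ≈ 0.999988 ≈ 99.998792%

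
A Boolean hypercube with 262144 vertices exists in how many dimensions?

The n-cube has 2^n vertices, and 262144 = 2^18, so n = 18.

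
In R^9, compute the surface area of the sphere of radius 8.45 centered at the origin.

S_9(8.45) = 2·π^(9/2)·(8.45)^8 / Γ(9/2) ≈ 7.71638e+08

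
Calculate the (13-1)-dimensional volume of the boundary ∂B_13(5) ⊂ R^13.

S_13(5) = 2·π^(13/2)·(5)^12 / Γ(13/2) = 6250000000·π^6/2079 ≈ 2.89018e+09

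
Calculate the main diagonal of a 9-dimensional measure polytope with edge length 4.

Diagonal = √9 · 4 = 12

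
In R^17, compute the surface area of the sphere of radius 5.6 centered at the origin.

|∂B_17(5.6)| ≈ 2.24191e+12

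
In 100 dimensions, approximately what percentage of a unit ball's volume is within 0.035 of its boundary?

1 - (1-0.035)^100 ≈ 0.971638 ≈ 97.16%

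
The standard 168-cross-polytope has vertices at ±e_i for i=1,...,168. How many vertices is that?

An n-cross-polytope has 2n vertices; here n = 168, giving 336.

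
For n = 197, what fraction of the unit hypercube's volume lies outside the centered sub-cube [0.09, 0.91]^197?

Shell fraction = 1 - (1-0.18)^197 ≈ 1 - 1.05e-17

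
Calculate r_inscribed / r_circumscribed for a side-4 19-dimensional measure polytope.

Ratio = (s/2)/(s√19/2) = 19^(-1/2) ≈ 0.229416.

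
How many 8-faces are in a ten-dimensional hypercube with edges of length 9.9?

f_8(10-cube) = (10 choose 8) · 2^2 = 180.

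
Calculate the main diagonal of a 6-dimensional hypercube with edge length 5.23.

Diagonal = √6 · 5.23 ≈ 12.8108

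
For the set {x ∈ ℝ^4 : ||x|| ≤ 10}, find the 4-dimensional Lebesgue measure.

V_4(10) = π^(4/2) · (10)^4 / Γ(4/2 + 1) = 5000·π^2 ≈ 49348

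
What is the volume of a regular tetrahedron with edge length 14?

Volume = (√2/12) · 14³ = 323.384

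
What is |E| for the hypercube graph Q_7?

An n-cube has n·2^(n-1) edges. With n = 7: 7·64 = 448.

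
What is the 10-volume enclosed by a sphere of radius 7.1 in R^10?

Volume = π^{10/2}·(7.1)^10/Γ(6) ≈ 8.30141e+08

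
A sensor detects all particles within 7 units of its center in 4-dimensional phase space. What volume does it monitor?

V = 2401·π^2/2 ≈ 11848.5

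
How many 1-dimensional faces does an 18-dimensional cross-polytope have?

f_1(18-orthoplex) = 2^2 · (18 choose 2) = 612.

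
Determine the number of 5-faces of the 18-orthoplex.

An n-cross-polytope has 2^(k+1)·C(n,k+1) k-faces. Here 2^6·C(18,6) = 64·18564 = 1188096.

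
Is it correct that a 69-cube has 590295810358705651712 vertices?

True. The 69-cube has 2^69 = 590295810358705651712 vertices.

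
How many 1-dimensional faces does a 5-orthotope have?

Number of 1-faces = C(5,1) · 2^(5-1) = 5 · 16 = 80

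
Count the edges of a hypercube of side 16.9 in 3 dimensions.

Each of the 2^3 = 8 vertices has degree 3; total edges = 3·2^3/2 = 12.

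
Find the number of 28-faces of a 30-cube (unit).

Choose 28 of 30 axes to span the face (C(30,28) = 435 ways), then fix each of the remaining 2 coordinates at one of its two extreme values (2^2 = 4 ways): 435·4 = 1740.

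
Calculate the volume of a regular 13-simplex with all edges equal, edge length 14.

V = (14^13 / 13!) · √((13+1) / 2^13) ≈ 5269.3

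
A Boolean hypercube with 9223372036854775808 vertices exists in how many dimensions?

n = log_2(9223372036854775808) = 63.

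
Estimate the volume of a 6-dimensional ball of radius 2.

V_6(2) = π^(6/2) · (2)^6 / Γ(6/2 + 1) = 32·π^3/3 ≈ 330.734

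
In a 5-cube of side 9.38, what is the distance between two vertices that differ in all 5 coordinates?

Diagonal = √5 · 9.38 ≈ 20.9743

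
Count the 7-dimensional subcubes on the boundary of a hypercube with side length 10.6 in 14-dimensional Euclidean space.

An n-cube has C(n,k)·2^(n-k) k-faces. Here C(14,7)·2^7 = 3432·128 = 439296.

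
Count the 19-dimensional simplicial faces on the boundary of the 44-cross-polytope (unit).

f_19(44-orthoplex) = 2^20 · (44 choose 20) = 1846583597539000320.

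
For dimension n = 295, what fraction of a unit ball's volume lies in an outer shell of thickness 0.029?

1 - (1-0.029)^295 ≈ 0.99983 ≈ 99.9830%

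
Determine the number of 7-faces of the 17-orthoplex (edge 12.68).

Each 7-face is the convex hull of 8 vertices, one chosen as ±e_i from each of 8 distinct axes: 2^8·C(17,8) = 6223360.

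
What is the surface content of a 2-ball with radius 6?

S = n·V_n(r)/r = 2·V_2(6)/6 (volume-to-surface relation), giving 2πr = 2π·6 ≈ 37.6991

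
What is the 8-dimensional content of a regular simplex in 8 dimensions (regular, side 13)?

V_8 = √(9) · 13^8 / (8! · 2^(8/2)) ≈ 3793.39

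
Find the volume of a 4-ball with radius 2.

The n-ball volume is π^(n/2)·r^n/Γ(n/2+1). With n=4, r=2: V = 8·π^2 ≈ 78.9568.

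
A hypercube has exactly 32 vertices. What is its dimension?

2^n = 32 ⇒ n = log_2(32) = 5.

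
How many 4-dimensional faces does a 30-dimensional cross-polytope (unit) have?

Each 4-face is the convex hull of 5 vertices, one chosen as ±e_i from each of 5 distinct axes: 2^5·C(30,5) = 4560192.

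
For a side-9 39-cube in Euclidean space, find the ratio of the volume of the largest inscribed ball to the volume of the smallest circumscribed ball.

The radii are 9/2 and 9√39/2, so the volume ratio is (1/√39)^39 = 39^{-39/2} ≈ 9.42411e-32.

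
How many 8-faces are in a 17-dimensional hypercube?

f_8(17-cube) = (17 choose 8) · 2^9 = 12446720.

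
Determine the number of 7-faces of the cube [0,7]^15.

f_7(15-cube) = (15 choose 7) · 2^8 = 1647360.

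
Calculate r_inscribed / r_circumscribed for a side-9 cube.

r_in = 9/2 (half the side); r_out = 9√3/2 (half the diagonal). Ratio = 1/√3 ≈ 0.57735.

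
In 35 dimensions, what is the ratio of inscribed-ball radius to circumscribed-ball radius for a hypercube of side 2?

r_in / r_out = (2/2) / (2√35/2) = 1/√35 ≈ 0.169031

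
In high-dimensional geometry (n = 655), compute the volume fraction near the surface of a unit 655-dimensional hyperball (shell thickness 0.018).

1 - (1-0.018)^655 ≈ 0.999993 ≈ 99.999319%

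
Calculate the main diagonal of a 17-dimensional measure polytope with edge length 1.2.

The space diagonal of an n-cube of side s is s√n. Here 1.2·√17 ≈ 4.94773.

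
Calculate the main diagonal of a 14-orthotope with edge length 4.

||(4,4,...,4)|| = √(14)·4 ≈ 14.9666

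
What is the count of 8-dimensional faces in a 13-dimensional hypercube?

An n-cube has C(n,k)·2^(n-k) k-faces. Here C(13,8)·2^5 = 1287·32 = 41184.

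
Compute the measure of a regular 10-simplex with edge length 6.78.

For a regular n-simplex with edge a, V = (a^n / n!)·√((n+1)/2^n). With a=6.78, n=10: V ≈ 5.86247.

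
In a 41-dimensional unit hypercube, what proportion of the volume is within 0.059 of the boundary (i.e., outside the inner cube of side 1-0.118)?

The inner cube has side 1-2·0.059 = 0.882 and volume (0.882)^41 ≈ 0.00581, so the shell holds 0.99419 of the volume.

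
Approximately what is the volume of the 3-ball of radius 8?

The n-ball volume is π^(n/2)·r^n/Γ(n/2+1). With n=3, r=8: V = 2048·π/3 ≈ 2144.66.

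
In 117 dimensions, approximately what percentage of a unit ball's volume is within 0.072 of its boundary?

1 - (1-0.072)^117 ≈ 0.99984 ≈ 99.9840%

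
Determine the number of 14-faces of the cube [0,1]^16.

f_14(16-cube) = (16 choose 14) · 2^2 = 480.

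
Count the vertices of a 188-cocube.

The 188-dimensional cross-polytope has 2n = 2·188 = 376 vertices.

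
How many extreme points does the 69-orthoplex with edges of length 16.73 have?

The 69-dimensional cross-polytope has 2n = 2·69 = 138 vertices.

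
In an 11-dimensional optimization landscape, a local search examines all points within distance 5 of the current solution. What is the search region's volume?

V = 625000000·π^5/2079 ≈ 9.19973e+07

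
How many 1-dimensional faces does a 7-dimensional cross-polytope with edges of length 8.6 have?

An n-cross-polytope has 2^(k+1)·C(n,k+1) k-faces. Here 2^2·C(7,2) = 4·21 = 84.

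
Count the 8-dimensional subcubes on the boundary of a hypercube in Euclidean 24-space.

Choose 8 of 24 axes to span the face (C(24,8) = 735471 ways), then fix each of the remaining 16 coordinates at one of its two extreme values (2^16 = 65536 ways): 735471·65536 = 48199827456.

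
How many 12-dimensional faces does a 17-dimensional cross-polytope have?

Number of 12-faces = 2^(12+1) · C(17,12+1) = 8192 · 2380 = 19496960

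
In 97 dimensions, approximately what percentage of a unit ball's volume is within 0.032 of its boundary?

1 - (1-0.032)^97 ≈ 0.957351 ≈ 95.74%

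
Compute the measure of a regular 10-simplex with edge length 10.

V_10 = √(11) · 10^10 / (10! · 2^(10/2)) ≈ 285.617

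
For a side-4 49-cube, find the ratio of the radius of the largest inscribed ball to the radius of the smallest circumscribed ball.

For an n-cube of any side s, the inradius is s/2 and the circumradius is s√n/2, so the ratio is 1/√49 ≈ 0.142857.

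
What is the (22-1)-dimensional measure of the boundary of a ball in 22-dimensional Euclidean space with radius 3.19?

|∂B_22(3.19)| ≈ 6.15914e+09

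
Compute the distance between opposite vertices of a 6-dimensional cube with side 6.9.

d = √(6.9² + 6.9² + ... + 6.9²) [6 terms] = √(6·6.9²) = 6.9√6 ≈ 16.9015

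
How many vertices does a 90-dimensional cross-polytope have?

The vertices are ±e_1, ..., ±e_90, so there are 2·90 = 180.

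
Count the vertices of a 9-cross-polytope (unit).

An n-cross-polytope has 2n vertices; here n = 9, giving 18.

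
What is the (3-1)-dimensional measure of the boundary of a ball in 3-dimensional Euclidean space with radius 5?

S = n·V_n(r)/r = 3·V_3(5)/5 (volume-to-surface relation), giving 4πr² = 4π·(5)² ≈ 314.159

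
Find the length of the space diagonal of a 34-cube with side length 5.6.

||(5.6,5.6,...,5.6)|| = √(34)·5.6 ≈ 32.6533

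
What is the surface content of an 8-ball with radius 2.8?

|∂B_8(2.8)| ≈ 43811.1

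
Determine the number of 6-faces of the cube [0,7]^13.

f_6(13-cube) = (13 choose 6) · 2^7 = 219648.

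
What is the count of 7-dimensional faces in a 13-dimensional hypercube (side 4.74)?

Number of 7-faces = C(13,7) · 2^(13-7) = 1716 · 64 = 109824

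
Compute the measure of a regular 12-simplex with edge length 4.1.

V_12 = √(13) · 4.1^12 / (12! · 2^(12/2)) ≈ 0.00265376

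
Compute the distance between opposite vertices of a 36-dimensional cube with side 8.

||(8,8,...,8)|| = √(36)·8 = 48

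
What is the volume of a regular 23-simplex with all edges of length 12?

V = (12^23 / 23!) · √((23+1) / 2^23) ≈ 0.433446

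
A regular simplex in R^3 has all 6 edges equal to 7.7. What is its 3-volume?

Volume = (√2/12) · 7.7³ = 53.8029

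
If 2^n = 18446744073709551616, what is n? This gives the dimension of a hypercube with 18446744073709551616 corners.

Since 2^n = 18446744073709551616, we have n = 64.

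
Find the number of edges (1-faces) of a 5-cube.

An n-cube has C(n,k)·2^(n-k) k-faces. Here C(5,1)·2^4 = 5·16 = 80.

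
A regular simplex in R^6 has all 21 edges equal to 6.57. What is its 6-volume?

For a regular n-simplex with edge a, V = (a^n / n!)·√((n+1)/2^n). With a=6.57, n=6: V ≈ 36.9419.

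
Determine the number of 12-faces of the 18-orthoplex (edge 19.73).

An n-cross-polytope has 2^(k+1)·C(n,k+1) k-faces. Here 2^13·C(18,13) = 8192·8568 = 70189056.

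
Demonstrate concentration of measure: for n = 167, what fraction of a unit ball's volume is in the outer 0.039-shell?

1 - (1-0.039)^167 ≈ 0.998697 ≈ 99.87%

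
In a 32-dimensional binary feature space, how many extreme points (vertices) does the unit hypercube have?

The 32-cube has 2^32 = 4294967296 vertices.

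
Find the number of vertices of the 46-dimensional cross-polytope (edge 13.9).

An n-cross-polytope has 2n vertices; here n = 46, giving 92.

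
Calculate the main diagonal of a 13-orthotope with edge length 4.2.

Diagonal = √13 · 4.2 ≈ 15.1433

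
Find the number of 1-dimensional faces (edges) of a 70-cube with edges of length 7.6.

Number of 1-faces = C(70,1)·2^(70-1) = 70·590295810358705651712 = 41320706725109395619840.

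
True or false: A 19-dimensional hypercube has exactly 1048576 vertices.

False. The 19-cube has 2^19 = 524288 vertices.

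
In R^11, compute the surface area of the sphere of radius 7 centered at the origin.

|∂B_11(7)| = 2582630848·π^5/135 ≈ 5.85434e+09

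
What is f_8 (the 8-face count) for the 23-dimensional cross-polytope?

An n-cross-polytope has 2^(k+1)·C(n,k+1) k-faces. Here 2^9·C(23,9) = 512·817190 = 418401280.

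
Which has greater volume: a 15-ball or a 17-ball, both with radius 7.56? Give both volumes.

V_15(7.56) ≈ 5.74456e+12. V_17(7.56) ≈ 1.21348e+14. The 17-ball is larger.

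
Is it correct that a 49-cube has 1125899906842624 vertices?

False. The 49-cube has 2^49 = 562949953421312 vertices.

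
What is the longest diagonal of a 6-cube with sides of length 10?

The space diagonal of an n-cube of side s is s√n. Here 10·√6 ≈ 24.4949.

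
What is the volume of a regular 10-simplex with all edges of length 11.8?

V = (11.8^10 / 10!) · √((10+1) / 2^10) ≈ 1494.87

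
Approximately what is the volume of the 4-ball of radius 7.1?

The n-ball volume is π^(n/2)·r^n/Γ(n/2+1). With n=4, r=7.1: V ≈ 12540.2.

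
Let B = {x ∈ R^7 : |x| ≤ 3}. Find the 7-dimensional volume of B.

Volume = π^{7/2}·(3)^7/Γ(9/2) = 11664·π^3/35 ≈ 10333.1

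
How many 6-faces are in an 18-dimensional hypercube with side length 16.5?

An n-cube has C(n,k)·2^(n-k) k-faces. Here C(18,6)·2^12 = 18564·4096 = 76038144.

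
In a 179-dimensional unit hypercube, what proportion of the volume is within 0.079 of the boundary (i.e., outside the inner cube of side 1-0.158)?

Shell fraction = 1 - (1-0.158)^179 ≈ 1 - 4.274e-14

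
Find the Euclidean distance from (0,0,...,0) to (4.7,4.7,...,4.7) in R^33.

||(4.7,4.7,...,4.7)|| = √(33)·4.7 ≈ 26.9994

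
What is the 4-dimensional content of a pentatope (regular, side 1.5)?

V_4 = √(5) · 1.5^4 / (4! · 2^(4/2)) ≈ 0.117918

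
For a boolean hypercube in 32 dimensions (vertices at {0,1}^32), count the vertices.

The 32-cube has 2^32 = 4294967296 vertices.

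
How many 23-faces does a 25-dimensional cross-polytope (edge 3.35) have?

Number of 23-faces = 2^(23+1) · C(25,23+1) = 16777216 · 25 = 419430400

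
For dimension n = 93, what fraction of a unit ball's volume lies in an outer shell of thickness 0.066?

1 - (1-0.066)^93 ≈ 0.998253 ≈ 99.83%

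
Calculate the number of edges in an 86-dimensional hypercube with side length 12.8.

Number of 1-faces = C(86,1)·2^(86-1) = 86·38685626227668133590597632 = 3326963855579459488791396352.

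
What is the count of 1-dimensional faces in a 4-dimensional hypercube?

Choose 1 of 4 axes to span the face (C(4,1) = 4 ways), then fix each of the remaining 3 coordinates at one of its two extreme values (2^3 = 8 ways): 4·8 = 32.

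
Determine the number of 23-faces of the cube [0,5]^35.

Number of 23-faces = C(35,23) · 2^(35-23) = 834451800 · 4096 = 3417914572800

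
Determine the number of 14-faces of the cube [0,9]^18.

Number of 14-faces = C(18,14) · 2^(18-14) = 3060 · 16 = 48960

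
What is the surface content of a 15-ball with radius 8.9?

S_15(8.9) = 2·π^(15/2)·(8.9)^14 / Γ(15/2) ≈ 1.11939e+14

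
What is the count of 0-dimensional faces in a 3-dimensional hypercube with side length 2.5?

f_0(3-cube) = (3 choose 0) · 2^3 = 8.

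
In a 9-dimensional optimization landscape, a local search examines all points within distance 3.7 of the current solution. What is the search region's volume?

Volume = π^{9/2}·(3.7)^9/Γ(11/2) ≈ 428680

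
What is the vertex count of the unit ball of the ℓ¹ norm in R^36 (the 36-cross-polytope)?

The vertices are ±e_1, ..., ±e_36, so there are 2·36 = 72.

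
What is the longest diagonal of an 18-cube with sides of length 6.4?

Diagonal = √18 · 6.4 ≈ 27.1529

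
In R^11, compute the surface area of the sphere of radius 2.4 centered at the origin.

The surface area of an n-ball is 2π^(n/2) r^(n-1) / Γ(n/2). For n=11, r=2.4: 131404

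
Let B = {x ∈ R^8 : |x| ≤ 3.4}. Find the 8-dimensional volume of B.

The n-ball volume is π^(n/2)·r^n/Γ(n/2+1). With n=8, r=3.4: V ≈ 72480.2.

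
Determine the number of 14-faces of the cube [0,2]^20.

Number of 14-faces = C(20,14) · 2^(20-14) = 38760 · 64 = 2480640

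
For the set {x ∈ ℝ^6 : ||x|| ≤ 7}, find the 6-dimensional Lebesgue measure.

V = 117649·π^3/6 ≈ 607976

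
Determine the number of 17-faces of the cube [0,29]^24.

Number of 17-faces = C(24,17) · 2^(24-17) = 346104 · 128 = 44301312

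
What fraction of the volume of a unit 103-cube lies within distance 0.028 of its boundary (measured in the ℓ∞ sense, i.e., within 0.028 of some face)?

The inner cube has side 1-2·0.028 = 0.944 and volume (0.944)^103 ≈ 0.002643, so the shell holds 0.997357 of the volume.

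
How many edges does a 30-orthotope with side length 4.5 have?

The 30-cube has n·2^(n-1) = 30·2^29 = 30·536870912 = 16106127360 edges.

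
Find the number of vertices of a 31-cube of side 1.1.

The 31-cube has 2^31 = 2147483648 vertices.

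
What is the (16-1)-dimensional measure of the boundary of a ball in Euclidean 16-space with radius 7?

S = n·V_n(r)/r = 16·V_16(7)/7 (volume-to-surface relation), giving 678223072849·π^8/360 ≈ 1.78759e+13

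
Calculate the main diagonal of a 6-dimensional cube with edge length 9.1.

The space diagonal of an n-cube of side s is s√n. Here 9.1·√6 ≈ 22.2904.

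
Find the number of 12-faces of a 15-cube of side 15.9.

f_12(15-cube) = (15 choose 12) · 2^3 = 3640.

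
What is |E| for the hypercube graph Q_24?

Number of 1-faces = C(24,1)·2^(24-1) = 24·8388608 = 201326592.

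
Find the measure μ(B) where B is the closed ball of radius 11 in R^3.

V_3(11) = π^(3/2) · (11)^3 / Γ(3/2 + 1) = 5324·π/3 ≈ 5575.28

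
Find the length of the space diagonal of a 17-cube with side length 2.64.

d = √(2.64² + 2.64² + ... + 2.64²) [17 terms] = √(17·2.64²) = 2.64√17 ≈ 10.885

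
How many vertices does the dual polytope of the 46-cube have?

The 46-dimensional cross-polytope has 2n = 2·46 = 92 vertices.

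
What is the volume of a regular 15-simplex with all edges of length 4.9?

Volume = 4.9^15 · √(16/2^15) / 15! ≈ 0.00038087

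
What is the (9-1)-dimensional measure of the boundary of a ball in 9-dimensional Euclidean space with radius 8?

S = n·V_n(r)/r = 9·V_9(8)/8 (volume-to-surface relation), giving 536870912·π^4/105 ≈ 4.98058e+08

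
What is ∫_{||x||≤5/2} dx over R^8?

Volume = π^{8/2}·(5/2)^8/Γ(5) = 390625·π^4/6144 ≈ 6193.1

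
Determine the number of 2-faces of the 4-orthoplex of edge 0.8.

Number of 2-faces = 2^(2+1) · C(4,2+1) = 8 · 4 = 32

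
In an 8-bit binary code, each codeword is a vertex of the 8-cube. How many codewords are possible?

Each vertex is a binary string of length 8, so there are 2^8 = 256.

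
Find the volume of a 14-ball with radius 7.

Volume = π^{14/2}·(7)^14/Γ(8) = 96889010407·π^7/720 ≈ 4.06435e+11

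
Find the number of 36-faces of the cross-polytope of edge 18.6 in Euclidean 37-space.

Each 36-face is the convex hull of 37 vertices, one chosen as ±e_i from each of 37 distinct axes: 2^37·C(37,37) = 137438953472.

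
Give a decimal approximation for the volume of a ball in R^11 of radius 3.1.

V_11(3.1) = π^(11/2) · (3.1)^11 / Γ(11/2 + 1) ≈ 478722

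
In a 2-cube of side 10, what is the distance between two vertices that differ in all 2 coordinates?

The space diagonal of an n-cube of side s is s√n. Here 10·√2 ≈ 14.1421.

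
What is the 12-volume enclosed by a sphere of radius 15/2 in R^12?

V = 2883251953125·π^6/65536 ≈ 4.22963e+10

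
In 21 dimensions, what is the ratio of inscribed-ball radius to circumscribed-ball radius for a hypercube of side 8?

r_in = 8/2 (half the side); r_out = 8√21/2 (half the diagonal). Ratio = 1/√21 ≈ 0.218218.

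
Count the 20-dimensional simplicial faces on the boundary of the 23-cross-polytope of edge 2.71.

Each 20-face is the convex hull of 21 vertices, one chosen as ±e_i from each of 21 distinct axes: 2^21·C(23,21) = 530579456.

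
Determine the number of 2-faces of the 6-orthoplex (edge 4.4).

f_2(6-orthoplex) = 2^3 · (6 choose 3) = 160.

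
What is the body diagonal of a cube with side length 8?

The space diagonal of an n-cube of side s is s√n. Here 8·√3 ≈ 13.8564.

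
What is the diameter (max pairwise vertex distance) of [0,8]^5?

Diagonal = √5 · 8 ≈ 17.8885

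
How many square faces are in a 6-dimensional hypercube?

Number of 2-faces = C(6,2) · 2^(6-2) = 15 · 16 = 240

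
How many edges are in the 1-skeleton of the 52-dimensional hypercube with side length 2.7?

Number of 1-faces = C(52,1)·2^(52-1) = 52·2251799813685248 = 117093590311632896.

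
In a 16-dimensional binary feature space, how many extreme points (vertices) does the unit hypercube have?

An n-cube has 2^n vertices; for n = 16 that is 2^16 = 65536.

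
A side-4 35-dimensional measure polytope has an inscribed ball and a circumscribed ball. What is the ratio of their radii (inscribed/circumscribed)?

Ratio = (s/2)/(s√35/2) = 35^(-1/2) ≈ 0.169031.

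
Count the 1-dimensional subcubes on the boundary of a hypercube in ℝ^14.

An n-cube has C(n,k)·2^(n-k) k-faces. Here C(14,1)·2^13 = 14·8192 = 114688.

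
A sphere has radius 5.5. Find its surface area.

S = n·V_n(r)/r = 3·V_3(5.5)/5.5 (volume-to-surface relation), giving 4πr² = 4π·(5.5)² ≈ 380.133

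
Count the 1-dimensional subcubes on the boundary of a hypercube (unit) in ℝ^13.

Number of 1-faces = C(13,1) · 2^(13-1) = 13 · 4096 = 53248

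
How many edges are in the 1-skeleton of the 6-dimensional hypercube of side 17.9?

The 6-cube has n·2^(n-1) = 6·2^5 = 6·32 = 192 edges.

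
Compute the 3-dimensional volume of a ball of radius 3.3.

Volume = π^{3/2}·(3.3)^3/Γ(5/2) ≈ 150.533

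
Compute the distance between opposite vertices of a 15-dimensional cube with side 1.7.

Diagonal = √15 · 1.7 ≈ 6.58407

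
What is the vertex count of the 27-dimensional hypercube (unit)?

An n-cube has 2^n vertices; for n = 27 that is 2^27 = 134217728.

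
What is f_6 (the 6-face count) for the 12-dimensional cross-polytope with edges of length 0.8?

Each 6-face is the convex hull of 7 vertices, one chosen as ±e_i from each of 7 distinct axes: 2^7·C(12,7) = 101376.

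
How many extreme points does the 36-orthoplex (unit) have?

The 36-dimensional cross-polytope has 2n = 2·36 = 72 vertices.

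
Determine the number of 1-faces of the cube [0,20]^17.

Choose 1 of 17 axes to span the face (C(17,1) = 17 ways), then fix each of the remaining 16 coordinates at one of its two extreme values (2^16 = 65536 ways): 17·65536 = 1114112.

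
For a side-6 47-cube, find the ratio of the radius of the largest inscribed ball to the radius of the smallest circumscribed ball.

r_in / r_out = (6/2) / (6√47/2) = 1/√47 ≈ 0.145865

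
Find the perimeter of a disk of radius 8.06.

The surface area of an n-ball is 2π^(n/2) r^(n-1) / Γ(n/2). For n=2, r=8.06: 2πr = 2π·8.06 ≈ 50.6425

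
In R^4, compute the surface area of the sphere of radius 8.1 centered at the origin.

The surface area of an n-ball is 2π^(n/2) r^(n-1) / Γ(n/2). For n=4, r=8.1: 10490.2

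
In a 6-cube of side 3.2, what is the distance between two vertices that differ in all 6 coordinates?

The space diagonal of an n-cube of side s is s√n. Here 3.2·√6 ≈ 7.83837.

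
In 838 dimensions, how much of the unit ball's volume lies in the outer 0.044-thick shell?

V(inner)/V(outer) = ((1-0.044)/1)^838 ≈ 4.204e-17, so the shell fraction is 1 - 4.204e-17.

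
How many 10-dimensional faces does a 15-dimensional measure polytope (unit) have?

Number of 10-faces = C(15,10) · 2^(15-10) = 3003 · 32 = 96096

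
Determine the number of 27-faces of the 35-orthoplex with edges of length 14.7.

An n-cross-polytope has 2^(k+1)·C(n,k+1) k-faces. Here 2^28·C(35,28) = 268435456·6724520 = 1805099592581120.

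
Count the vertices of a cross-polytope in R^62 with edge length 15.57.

The 62-dimensional cross-polytope has 2n = 2·62 = 124 vertices.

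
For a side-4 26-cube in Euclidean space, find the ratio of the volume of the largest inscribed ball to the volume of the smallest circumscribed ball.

V_in / V_out = (r_in/r_out)^26 = (1/√26)^26 = 26^(-26/2) ≈ 4.03038e-19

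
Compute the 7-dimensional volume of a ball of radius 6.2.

The n-ball volume is π^(n/2)·r^n/Γ(n/2+1). With n=7, r=6.2: V ≈ 1.66388e+06.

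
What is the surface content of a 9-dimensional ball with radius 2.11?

The surface area of an n-ball is 2π^(n/2) r^(n-1) / Γ(n/2). For n=9, r=2.11: 11663.3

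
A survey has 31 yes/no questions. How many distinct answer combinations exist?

An n-cube has 2^n vertices; for n = 31 that is 2^31 = 2147483648.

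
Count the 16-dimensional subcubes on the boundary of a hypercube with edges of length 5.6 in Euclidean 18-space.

Choose 16 of 18 axes to span the face (C(18,16) = 153 ways), then fix each of the remaining 2 coordinates at one of its two extreme values (2^2 = 4 ways): 153·4 = 612.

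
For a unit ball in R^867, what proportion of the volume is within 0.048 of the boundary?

Shell fraction = 1 - (1-0.048)^867 ≈ 1 - 3.008e-19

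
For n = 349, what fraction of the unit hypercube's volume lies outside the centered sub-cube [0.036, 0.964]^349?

Shell fraction = 1 - (1-0.072)^349 ≈ 1 - 4.723e-12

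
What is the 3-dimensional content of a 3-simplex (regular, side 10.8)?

Volume = (√2/12) · 10.8³ = 148.458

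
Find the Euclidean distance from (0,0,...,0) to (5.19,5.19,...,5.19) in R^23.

||(5.19,5.19,...,5.19)|| = √(23)·5.19 ≈ 24.8904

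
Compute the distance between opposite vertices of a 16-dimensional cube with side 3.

The space diagonal of an n-cube of side s is s√n. Here 3·√16 = 12.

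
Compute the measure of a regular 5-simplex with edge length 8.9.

For a regular n-simplex with edge a, V = (a^n / n!)·√((n+1)/2^n). With a=8.9, n=5: V ≈ 201.497.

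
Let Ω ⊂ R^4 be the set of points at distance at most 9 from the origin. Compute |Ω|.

The n-ball volume is π^(n/2)·r^n/Γ(n/2+1). With n=4, r=9: V = 6561·π^2/2 ≈ 32377.2.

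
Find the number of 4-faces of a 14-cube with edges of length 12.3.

An n-cube has C(n,k)·2^(n-k) k-faces. Here C(14,4)·2^10 = 1001·1024 = 1025024.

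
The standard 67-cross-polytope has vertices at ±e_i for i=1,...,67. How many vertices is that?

Number of vertices = 2n = 134.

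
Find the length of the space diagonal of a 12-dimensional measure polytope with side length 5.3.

Diagonal = √12 · 5.3 ≈ 18.3597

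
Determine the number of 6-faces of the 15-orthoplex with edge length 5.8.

f_6(15-orthoplex) = 2^7 · (15 choose 7) = 823680.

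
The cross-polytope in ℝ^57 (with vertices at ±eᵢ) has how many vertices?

The vertices are ±e_1, ..., ±e_57, so there are 2·57 = 114.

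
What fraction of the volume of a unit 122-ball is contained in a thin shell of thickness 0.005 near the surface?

1 - (1-0.005)^122 ≈ 0.45748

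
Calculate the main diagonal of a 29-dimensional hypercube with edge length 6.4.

d = √(6.4² + 6.4² + ... + 6.4²) [29 terms] = √(29·6.4²) = 6.4√29 ≈ 34.4651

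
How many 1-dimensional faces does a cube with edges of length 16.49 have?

Choose 1 of 3 axes to span the face (C(3,1) = 3 ways), then fix each of the remaining 2 coordinates at one of its two extreme values (2^2 = 4 ways): 3·4 = 12.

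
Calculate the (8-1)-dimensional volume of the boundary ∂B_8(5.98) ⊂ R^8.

S = n·V_n(r)/r = 8·V_8(5.98)/5.98 (volume-to-surface relation), giving 8.87946e+06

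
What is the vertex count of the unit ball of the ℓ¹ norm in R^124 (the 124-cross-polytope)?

The vertices are ±e_1, ..., ±e_124, so there are 2·124 = 248.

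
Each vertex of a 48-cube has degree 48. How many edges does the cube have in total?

Each of the 2^48 = 281474976710656 vertices has degree 48; total edges = 48·2^48/2 = 6755399441055744.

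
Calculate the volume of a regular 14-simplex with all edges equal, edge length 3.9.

V_14 = √(15) · 3.9^14 / (14! · 2^(14/2)) ≈ 6.5363e-05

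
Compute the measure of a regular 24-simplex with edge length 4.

Volume = 4^24 · √(25/2^24) / 24! ≈ 5.53789e-13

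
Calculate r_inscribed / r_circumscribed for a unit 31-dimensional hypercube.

r_in = 1/2 (half the side); r_out = 1√31/2 (half the diagonal). Ratio = 1/√31 ≈ 0.179605.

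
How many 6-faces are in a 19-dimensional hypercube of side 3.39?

f_6(19-cube) = (19 choose 6) · 2^13 = 222265344.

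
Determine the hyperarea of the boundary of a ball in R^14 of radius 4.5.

The surface area of an n-ball is 2π^(n/2) r^(n-1) / Γ(n/2). For n=14, r=4.5: 282429536481·π^7/327680 ≈ 2.60321e+09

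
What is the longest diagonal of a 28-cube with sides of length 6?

d = √(6² + 6² + ... + 6²) [28 terms] = √(28·6²) = 6√28 ≈ 31.749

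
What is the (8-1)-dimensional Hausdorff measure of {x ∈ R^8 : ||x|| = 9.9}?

S = n·V_n(r)/r = 8·V_8(9.9)/9.9 (volume-to-surface relation), giving 3.02639e+08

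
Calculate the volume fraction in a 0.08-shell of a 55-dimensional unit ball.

V(inner)/V(outer) = ((1-0.08)/1)^55 ≈ 0.01019, so the shell fraction is 0.989806.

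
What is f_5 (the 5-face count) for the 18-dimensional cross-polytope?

An n-cross-polytope has 2^(k+1)·C(n,k+1) k-faces. Here 2^6·C(18,6) = 64·18564 = 1188096.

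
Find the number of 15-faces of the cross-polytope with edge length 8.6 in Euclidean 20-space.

Each 15-face is the convex hull of 16 vertices, one chosen as ±e_i from each of 16 distinct axes: 2^16·C(20,16) = 317521920.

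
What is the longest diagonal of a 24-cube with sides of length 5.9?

The space diagonal of an n-cube of side s is s√n. Here 5.9·√24 ≈ 28.904.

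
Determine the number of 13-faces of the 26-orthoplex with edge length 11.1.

Number of 13-faces = 2^(13+1) · C(26,13+1) = 16384 · 9657700 = 158231756800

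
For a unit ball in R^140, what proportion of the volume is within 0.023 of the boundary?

Shell fraction = 1 - (1-0.023)^140 ≈ 0.96152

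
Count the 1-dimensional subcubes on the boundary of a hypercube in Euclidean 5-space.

f_1(5-cube) = (5 choose 1) · 2^4 = 80.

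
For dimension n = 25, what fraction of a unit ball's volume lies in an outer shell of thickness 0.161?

1 - (1-0.161)^25 ≈ 0.987582 ≈ 98.76%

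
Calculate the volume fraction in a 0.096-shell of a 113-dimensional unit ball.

1 - (1-0.096)^113 ≈ 0.999989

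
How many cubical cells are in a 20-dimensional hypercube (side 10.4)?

An n-cube has C(n,k)·2^(n-k) k-faces. Here C(20,3)·2^17 = 1140·131072 = 149422080.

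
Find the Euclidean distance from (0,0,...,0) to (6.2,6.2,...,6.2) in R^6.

Diagonal = √6 · 6.2 ≈ 15.1868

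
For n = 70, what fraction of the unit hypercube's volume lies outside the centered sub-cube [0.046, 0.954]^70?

Shell fraction = 1 - (1-0.092)^70 ≈ 0.998836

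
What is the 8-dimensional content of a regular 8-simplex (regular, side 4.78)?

V_8 = √(9) · 4.78^8 / (8! · 2^(8/2)) ≈ 1.26737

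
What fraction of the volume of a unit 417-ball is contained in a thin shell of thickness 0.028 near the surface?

Shell fraction = 1 - (1-0.028)^417 ≈ 0.999993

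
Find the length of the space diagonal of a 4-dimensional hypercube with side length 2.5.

||(2.5,2.5,...,2.5)|| = √(4)·2.5 = 5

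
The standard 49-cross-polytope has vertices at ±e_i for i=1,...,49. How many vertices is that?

The vertices are ±e_1, ..., ±e_49, so there are 2·49 = 98.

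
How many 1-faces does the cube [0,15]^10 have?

An n-cube has n·2^(n-1) edges. With n = 10: 10·512 = 5120.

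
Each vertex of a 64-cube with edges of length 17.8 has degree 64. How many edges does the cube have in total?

An n-cube has n·2^(n-1) edges. With n = 64: 64·9223372036854775808 = 590295810358705651712.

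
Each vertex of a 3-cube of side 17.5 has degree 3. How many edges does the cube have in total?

Number of 1-faces = C(3,1)·2^(3-1) = 3·4 = 12.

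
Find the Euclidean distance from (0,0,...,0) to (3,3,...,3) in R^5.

d = √(3² + 3² + ... + 3²) [5 terms] = √(5·3²) = 3√5 ≈ 6.7082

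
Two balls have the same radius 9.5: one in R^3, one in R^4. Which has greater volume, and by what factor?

V_3(9.5) ≈ 3591.36, V_4(9.5) ≈ 40194.3. The 4-ball is larger by a factor of 11.19.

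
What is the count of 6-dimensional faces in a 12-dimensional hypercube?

An n-cube has C(n,k)·2^(n-k) k-faces. Here C(12,6)·2^6 = 924·64 = 59136.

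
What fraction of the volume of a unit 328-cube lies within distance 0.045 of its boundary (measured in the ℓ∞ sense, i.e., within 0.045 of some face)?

The inner cube has side 1-2·0.045 = 0.91 and volume (0.91)^328 ≈ 3.678e-14, so the shell holds 1 - 3.678e-14 of the volume.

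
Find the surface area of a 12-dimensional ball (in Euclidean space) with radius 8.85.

S_12(8.85) = 2·π^(12/2)·(8.85)^11 / Γ(12/2) ≈ 4.1795e+11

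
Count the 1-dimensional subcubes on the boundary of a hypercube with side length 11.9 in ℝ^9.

f_1(9-cube) = (9 choose 1) · 2^8 = 2304.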